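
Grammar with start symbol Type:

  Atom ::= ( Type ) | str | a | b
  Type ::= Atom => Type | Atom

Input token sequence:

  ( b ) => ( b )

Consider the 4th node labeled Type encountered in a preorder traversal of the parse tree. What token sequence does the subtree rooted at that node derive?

[Type [Atom ( [Type [Atom b]] )] => [Type [Atom ( [Type [Atom b]] )]]]

b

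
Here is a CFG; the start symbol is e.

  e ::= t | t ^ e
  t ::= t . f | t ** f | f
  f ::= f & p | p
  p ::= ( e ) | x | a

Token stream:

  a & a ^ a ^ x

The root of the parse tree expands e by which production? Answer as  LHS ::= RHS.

[e [t [f [f [p a]] & [p a]]] ^ [e [t [f [p a]]] ^ [e [t [f [p x]]]]]]

e ::= t ^ e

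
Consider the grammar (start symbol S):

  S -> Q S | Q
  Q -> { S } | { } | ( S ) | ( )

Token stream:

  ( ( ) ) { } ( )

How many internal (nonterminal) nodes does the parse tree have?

[S [Q ( [S [Q ( )]] )] [S [Q { }] [S [Q ( )]]]]

8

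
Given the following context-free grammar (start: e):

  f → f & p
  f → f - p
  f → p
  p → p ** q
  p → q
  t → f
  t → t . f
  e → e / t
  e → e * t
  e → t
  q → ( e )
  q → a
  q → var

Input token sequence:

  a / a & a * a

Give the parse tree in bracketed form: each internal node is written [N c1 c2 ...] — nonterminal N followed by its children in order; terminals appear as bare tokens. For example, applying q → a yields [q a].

e
e * t
e / t * t
t / t * t
f / t * t
p / t * t
q / t * t
a / t * t
a / f * t
a / f & p * t
a / p & p * t
a / q & p * t
a / a & p * t
a / a & q * t
a / a & a * t
a / a & a * f
a / a & a * p
a / a & a * q
a / a & a * a

[e [e [e [t [f [p [q a]]]]] / [t [f [f [p [q a]]] & [p [q a]]]]] * [t [f [p [q a]]]]]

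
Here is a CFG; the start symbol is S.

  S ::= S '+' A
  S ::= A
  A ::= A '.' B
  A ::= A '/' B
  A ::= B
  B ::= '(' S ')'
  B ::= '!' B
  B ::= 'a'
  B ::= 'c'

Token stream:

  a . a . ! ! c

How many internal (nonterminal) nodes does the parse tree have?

[S [A [A [A [B a]] . [B a]] . [B ! [B ! [B c]]]]]

9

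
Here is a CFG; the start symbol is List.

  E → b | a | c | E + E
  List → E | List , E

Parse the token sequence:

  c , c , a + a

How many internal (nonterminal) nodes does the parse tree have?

8

[List [List [List [E c]] , [E c]] , [E [E a] + [E a]]]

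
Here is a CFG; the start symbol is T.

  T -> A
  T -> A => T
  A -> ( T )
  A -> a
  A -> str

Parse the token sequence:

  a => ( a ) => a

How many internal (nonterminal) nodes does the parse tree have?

[T [A a] => [T [A ( [T [A a]] )] => [T [A a]]]]

8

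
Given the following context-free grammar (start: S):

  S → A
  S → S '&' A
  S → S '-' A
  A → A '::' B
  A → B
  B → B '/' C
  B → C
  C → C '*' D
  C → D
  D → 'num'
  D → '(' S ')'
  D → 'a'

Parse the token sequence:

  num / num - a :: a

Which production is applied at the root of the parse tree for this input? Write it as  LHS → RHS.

[S [S [A [B [B [C [D num]]] / [C [D num]]]]] - [A [A [B [C [D a]]]] :: [B [C [D a]]]]]

S → S '-' A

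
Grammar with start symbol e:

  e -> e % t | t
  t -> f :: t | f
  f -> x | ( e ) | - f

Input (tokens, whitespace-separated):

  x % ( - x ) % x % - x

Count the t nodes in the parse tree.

[e [e [e [e [t [f x]]] % [t [f ( [e [t [f - [f x]]]] )]]] % [t [f x]]] % [t [f - [f x]]]]

5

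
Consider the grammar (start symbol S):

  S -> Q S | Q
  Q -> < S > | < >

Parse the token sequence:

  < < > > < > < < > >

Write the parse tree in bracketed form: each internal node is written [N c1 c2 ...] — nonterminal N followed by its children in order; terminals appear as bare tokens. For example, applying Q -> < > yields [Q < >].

[S [Q < [S [Q < >]] >] [S [Q < >] [S [Q < [S [Q < >]] >]]]]

S
Q S
< S > S
< Q > S
< < > > S
< < > > Q S
< < > > < > S
< < > > < > Q
< < > > < > < S >
< < > > < > < Q >
< < > > < > < < > >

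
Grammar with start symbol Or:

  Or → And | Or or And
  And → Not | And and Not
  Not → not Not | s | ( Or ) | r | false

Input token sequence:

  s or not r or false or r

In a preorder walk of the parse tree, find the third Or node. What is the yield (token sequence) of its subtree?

s or not r

[Or [Or [Or [Or [And [Not s]]] or [And [Not not [Not r]]]] or [And [Not false]]] or [And [Not r]]]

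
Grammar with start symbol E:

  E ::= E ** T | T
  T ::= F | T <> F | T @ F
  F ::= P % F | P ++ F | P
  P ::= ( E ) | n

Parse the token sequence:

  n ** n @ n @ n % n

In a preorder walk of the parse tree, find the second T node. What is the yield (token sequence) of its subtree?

n @ n @ n % n

[E [E [T [F [P n]]]] ** [T [T [T [F [P n]]] @ [F [P n]]] @ [F [P n] % [F [P n]]]]]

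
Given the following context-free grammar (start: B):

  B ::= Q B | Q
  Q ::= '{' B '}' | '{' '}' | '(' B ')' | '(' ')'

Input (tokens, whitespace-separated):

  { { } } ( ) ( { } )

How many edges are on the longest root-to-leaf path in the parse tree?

[B [Q { [B [Q { }]] }] [B [Q ( )] [B [Q ( [B [Q { }]] )]]]]

6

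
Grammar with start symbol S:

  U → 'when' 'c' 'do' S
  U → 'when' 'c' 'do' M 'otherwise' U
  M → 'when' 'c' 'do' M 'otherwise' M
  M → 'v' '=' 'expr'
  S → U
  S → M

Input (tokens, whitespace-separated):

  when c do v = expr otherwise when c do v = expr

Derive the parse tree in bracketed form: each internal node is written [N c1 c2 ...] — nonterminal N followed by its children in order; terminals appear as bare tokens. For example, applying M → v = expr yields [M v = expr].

S
U
when c do M otherwise U
when c do v = expr otherwise U
when c do v = expr otherwise when c do S
when c do v = expr otherwise when c do M
when c do v = expr otherwise when c do v = expr

[S [U when c do [M v = expr] otherwise [U when c do [S [M v = expr]]]]]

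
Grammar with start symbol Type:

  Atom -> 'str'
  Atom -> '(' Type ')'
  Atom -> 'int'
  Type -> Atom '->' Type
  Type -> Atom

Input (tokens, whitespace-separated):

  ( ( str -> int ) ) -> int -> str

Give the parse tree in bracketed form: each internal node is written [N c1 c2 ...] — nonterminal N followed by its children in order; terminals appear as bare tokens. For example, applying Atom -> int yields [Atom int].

Type
Atom -> Type
( Type ) -> Type
( Atom ) -> Type
( ( Type ) ) -> Type
( ( Atom -> Type ) ) -> Type
( ( str -> Type ) ) -> Type
( ( str -> Atom ) ) -> Type
( ( str -> int ) ) -> Type
( ( str -> int ) ) -> Atom -> Type
( ( str -> int ) ) -> int -> Type
( ( str -> int ) ) -> int -> Atom
( ( str -> int ) ) -> int -> str

[Type [Atom ( [Type [Atom ( [Type [Atom str] -> [Type [Atom int]]] )]] )] -> [Type [Atom int] -> [Type [Atom str]]]]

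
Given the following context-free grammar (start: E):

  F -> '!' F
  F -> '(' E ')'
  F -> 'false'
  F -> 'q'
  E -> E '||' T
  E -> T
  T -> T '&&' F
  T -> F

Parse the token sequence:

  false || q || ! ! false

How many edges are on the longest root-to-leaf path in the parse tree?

[E [E [E [T [F false]]] || [T [F q]]] || [T [F ! [F ! [F false]]]]]

5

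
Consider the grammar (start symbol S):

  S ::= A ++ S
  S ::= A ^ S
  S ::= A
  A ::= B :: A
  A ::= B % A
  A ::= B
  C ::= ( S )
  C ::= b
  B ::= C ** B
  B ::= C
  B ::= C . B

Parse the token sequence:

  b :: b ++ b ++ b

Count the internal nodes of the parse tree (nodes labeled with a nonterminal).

[S [A [B [C b]] :: [A [B [C b]]]] ++ [S [A [B [C b]]] ++ [S [A [B [C b]]]]]]

15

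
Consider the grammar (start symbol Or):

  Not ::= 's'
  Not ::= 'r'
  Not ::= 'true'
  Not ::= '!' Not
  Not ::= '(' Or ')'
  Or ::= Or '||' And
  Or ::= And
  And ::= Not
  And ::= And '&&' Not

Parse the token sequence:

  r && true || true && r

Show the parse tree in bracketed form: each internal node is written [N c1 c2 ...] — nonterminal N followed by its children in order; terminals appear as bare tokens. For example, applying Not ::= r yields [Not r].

[Or [Or [And [And [Not r]] && [Not true]]] || [And [And [Not true]] && [Not r]]]

Or
Or || And
And || And
And && Not || And
Not && Not || And
r && Not || And
r && true || And
r && true || And && Not
r && true || Not && Not
r && true || true && Not
r && true || true && r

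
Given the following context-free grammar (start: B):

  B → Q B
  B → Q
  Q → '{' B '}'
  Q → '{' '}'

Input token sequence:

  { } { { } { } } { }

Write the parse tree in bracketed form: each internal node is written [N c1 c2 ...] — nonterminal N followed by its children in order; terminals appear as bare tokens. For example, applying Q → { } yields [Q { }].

[B [Q { }] [B [Q { [B [Q { }] [B [Q { }]]] }] [B [Q { }]]]]

B
Q B
{ } B
{ } Q B
{ } { B } B
{ } { Q B } B
{ } { { } B } B
{ } { { } Q } B
{ } { { } { } } B
{ } { { } { } } Q
{ } { { } { } } { }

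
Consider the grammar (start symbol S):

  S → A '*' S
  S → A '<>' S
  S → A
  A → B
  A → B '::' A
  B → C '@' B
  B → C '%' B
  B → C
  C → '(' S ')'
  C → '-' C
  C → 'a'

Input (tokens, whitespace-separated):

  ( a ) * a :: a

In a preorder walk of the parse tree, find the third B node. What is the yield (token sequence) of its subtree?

a

[S [A [B [C ( [S [A [B [C a]]]] )]]] * [S [A [B [C a]] :: [A [B [C a]]]]]]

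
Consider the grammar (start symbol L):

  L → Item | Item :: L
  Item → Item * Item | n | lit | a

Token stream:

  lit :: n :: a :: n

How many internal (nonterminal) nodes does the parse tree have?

[L [Item lit] :: [L [Item n] :: [L [Item a] :: [L [Item n]]]]]

8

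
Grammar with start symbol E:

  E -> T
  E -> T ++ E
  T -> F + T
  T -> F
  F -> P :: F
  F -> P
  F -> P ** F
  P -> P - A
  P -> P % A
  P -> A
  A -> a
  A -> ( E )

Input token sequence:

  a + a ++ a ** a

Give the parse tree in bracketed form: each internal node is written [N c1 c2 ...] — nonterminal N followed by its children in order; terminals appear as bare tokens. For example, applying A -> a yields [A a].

[E [T [F [P [A a]]] + [T [F [P [A a]]]]] ++ [E [T [F [P [A a]] ** [F [P [A a]]]]]]]

E
T ++ E
F + T ++ E
P + T ++ E
A + T ++ E
a + T ++ E
a + F ++ E
a + P ++ E
a + A ++ E
a + a ++ E
a + a ++ T
a + a ++ F
a + a ++ P ** F
a + a ++ A ** F
a + a ++ a ** F
a + a ++ a ** P
a + a ++ a ** A
a + a ++ a ** a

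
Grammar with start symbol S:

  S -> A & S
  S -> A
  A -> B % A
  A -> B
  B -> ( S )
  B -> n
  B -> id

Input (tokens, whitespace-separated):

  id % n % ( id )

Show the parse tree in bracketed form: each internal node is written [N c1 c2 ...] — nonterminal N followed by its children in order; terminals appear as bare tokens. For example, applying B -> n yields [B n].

S
A
B % A
id % A
id % B % A
id % n % A
id % n % B
id % n % ( S )
id % n % ( A )
id % n % ( B )
id % n % ( id )

[S [A [B id] % [A [B n] % [A [B ( [S [A [B id]]] )]]]]]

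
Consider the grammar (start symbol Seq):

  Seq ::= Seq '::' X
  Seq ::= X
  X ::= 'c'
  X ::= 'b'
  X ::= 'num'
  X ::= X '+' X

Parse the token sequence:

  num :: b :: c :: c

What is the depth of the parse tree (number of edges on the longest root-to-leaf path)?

5

[Seq [Seq [Seq [Seq [X num]] :: [X b]] :: [X c]] :: [X c]]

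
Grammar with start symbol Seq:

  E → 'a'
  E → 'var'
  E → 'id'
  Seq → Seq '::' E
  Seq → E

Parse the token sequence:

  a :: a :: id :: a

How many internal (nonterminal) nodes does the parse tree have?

[Seq [Seq [Seq [Seq [E a]] :: [E a]] :: [E id]] :: [E a]]

8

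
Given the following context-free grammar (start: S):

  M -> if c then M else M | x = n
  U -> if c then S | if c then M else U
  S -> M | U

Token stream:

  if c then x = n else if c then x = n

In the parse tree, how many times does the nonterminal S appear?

[S [U if c then [M x = n] else [U if c then [S [M x = n]]]]]

2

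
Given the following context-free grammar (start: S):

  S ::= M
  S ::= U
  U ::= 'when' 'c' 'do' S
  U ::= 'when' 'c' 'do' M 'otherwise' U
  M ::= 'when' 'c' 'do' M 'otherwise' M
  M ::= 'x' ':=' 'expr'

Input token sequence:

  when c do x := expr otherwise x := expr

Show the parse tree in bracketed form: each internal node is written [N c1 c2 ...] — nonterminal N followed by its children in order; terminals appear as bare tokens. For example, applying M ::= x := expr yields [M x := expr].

[S [M when c do [M x := expr] otherwise [M x := expr]]]

S
M
when c do M otherwise M
when c do x := expr otherwise M
when c do x := expr otherwise x := expr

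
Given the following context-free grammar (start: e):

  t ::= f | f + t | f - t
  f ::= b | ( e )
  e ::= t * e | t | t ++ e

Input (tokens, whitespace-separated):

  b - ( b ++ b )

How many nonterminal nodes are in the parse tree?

11

[e [t [f b] - [t [f ( [e [t [f b]] ++ [e [t [f b]]]] )]]]]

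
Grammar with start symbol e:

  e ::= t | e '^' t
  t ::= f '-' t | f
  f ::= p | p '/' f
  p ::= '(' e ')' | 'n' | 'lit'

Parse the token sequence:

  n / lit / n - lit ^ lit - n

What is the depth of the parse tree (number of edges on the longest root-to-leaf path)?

7

[e [e [t [f [p n] / [f [p lit] / [f [p n]]]] - [t [f [p lit]]]]] ^ [t [f [p lit]] - [t [f [p n]]]]]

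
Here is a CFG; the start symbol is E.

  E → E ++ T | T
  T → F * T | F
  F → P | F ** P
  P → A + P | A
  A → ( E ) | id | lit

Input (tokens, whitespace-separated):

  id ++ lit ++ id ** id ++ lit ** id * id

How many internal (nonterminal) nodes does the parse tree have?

30

[E [E [E [E [T [F [P [A id]]]]] ++ [T [F [P [A lit]]]]] ++ [T [F [F [P [A id]]] ** [P [A id]]]]] ++ [T [F [F [P [A lit]]] ** [P [A id]]] * [T [F [P [A id]]]]]]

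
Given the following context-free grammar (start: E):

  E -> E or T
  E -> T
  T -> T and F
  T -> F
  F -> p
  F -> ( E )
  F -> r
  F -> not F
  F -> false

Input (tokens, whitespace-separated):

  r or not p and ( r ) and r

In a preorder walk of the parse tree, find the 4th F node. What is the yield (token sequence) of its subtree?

( r )

[E [E [T [F r]]] or [T [T [T [F not [F p]]] and [F ( [E [T [F r]]] )]] and [F r]]]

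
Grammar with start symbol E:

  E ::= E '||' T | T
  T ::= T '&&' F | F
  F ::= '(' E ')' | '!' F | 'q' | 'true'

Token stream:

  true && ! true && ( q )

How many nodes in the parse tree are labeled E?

[E [T [T [T [F true]] && [F ! [F true]]] && [F ( [E [T [F q]]] )]]]

2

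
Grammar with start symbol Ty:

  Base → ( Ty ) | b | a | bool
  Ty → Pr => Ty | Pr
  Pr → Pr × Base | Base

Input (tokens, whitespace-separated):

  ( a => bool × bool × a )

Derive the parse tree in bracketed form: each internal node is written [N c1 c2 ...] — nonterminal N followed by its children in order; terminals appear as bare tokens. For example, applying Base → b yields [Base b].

[Ty [Pr [Base ( [Ty [Pr [Base a]] => [Ty [Pr [Pr [Pr [Base bool]] × [Base bool]] × [Base a]]]] )]]]

Ty
Pr
Base
( Ty )
( Pr => Ty )
( Base => Ty )
( a => Ty )
( a => Pr )
( a => Pr × Base )
( a => Pr × Base × Base )
( a => Base × Base × Base )
( a => bool × Base × Base )
( a => bool × bool × Base )
( a => bool × bool × a )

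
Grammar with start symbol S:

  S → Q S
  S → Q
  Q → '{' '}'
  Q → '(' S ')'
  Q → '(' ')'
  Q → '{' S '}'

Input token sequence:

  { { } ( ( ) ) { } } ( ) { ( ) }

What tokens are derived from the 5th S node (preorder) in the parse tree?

[S [Q { [S [Q { }] [S [Q ( [S [Q ( )]] )] [S [Q { }]]]] }] [S [Q ( )] [S [Q { [S [Q ( )]] }]]]]

{ }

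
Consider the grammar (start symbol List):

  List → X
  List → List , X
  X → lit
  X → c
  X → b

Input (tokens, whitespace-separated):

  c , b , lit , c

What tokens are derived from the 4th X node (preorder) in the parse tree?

[List [List [List [List [X c]] , [X b]] , [X lit]] , [X c]]

c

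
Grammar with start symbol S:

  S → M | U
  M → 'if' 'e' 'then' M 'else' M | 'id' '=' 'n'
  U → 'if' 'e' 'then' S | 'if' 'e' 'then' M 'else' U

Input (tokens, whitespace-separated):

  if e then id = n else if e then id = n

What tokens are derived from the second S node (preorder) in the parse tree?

[S [U if e then [M id = n] else [U if e then [S [M id = n]]]]]

id = n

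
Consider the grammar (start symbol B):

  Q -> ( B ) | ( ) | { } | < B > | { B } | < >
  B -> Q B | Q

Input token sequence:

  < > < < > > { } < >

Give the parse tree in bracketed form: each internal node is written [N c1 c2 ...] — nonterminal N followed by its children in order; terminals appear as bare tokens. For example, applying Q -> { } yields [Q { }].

B
Q B
< > B
< > Q B
< > < B > B
< > < Q > B
< > < < > > B
< > < < > > Q B
< > < < > > { } B
< > < < > > { } Q
< > < < > > { } < >

[B [Q < >] [B [Q < [B [Q < >]] >] [B [Q { }] [B [Q < >]]]]]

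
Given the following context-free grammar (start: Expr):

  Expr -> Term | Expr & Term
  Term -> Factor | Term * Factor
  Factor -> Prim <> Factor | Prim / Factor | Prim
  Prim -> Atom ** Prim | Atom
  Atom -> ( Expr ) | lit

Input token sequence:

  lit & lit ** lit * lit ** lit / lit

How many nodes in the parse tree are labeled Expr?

2

[Expr [Expr [Term [Factor [Prim [Atom lit]]]]] & [Term [Term [Factor [Prim [Atom lit] ** [Prim [Atom lit]]]]] * [Factor [Prim [Atom lit] ** [Prim [Atom lit]]] / [Factor [Prim [Atom lit]]]]]]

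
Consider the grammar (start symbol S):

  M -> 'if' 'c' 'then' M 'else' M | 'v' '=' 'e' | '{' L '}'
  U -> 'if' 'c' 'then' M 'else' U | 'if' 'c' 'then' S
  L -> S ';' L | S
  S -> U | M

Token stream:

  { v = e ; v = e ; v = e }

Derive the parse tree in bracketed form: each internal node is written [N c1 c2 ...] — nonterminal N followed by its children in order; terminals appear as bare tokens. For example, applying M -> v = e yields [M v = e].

S
M
{ L }
{ S ; L }
{ M ; L }
{ v = e ; L }
{ v = e ; S ; L }
{ v = e ; M ; L }
{ v = e ; v = e ; L }
{ v = e ; v = e ; S }
{ v = e ; v = e ; M }
{ v = e ; v = e ; v = e }

[S [M { [L [S [M v = e]] ; [L [S [M v = e]] ; [L [S [M v = e]]]]] }]]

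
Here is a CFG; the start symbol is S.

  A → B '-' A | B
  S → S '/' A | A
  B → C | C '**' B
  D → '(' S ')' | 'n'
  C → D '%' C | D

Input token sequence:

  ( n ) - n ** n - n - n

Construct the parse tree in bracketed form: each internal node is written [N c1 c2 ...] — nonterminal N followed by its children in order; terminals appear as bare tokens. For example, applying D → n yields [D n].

[S [A [B [C [D ( [S [A [B [C [D n]]]]] )]]] - [A [B [C [D n]] ** [B [C [D n]]]] - [A [B [C [D n]]] - [A [B [C [D n]]]]]]]]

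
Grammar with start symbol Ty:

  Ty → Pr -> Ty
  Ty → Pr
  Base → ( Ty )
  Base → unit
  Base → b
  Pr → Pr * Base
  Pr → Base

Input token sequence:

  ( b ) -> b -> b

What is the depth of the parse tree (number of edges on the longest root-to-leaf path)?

6

[Ty [Pr [Base ( [Ty [Pr [Base b]]] )]] -> [Ty [Pr [Base b]] -> [Ty [Pr [Base b]]]]]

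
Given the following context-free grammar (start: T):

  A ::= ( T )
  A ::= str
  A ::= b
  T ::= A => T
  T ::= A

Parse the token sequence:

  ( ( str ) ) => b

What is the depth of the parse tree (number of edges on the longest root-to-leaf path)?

6

[T [A ( [T [A ( [T [A str]] )]] )] => [T [A b]]]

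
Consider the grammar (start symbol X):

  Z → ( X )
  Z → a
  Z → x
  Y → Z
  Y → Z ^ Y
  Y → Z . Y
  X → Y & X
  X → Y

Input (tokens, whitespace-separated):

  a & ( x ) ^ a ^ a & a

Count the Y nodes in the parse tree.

[X [Y [Z a]] & [X [Y [Z ( [X [Y [Z x]]] )] ^ [Y [Z a] ^ [Y [Z a]]]] & [X [Y [Z a]]]]]

6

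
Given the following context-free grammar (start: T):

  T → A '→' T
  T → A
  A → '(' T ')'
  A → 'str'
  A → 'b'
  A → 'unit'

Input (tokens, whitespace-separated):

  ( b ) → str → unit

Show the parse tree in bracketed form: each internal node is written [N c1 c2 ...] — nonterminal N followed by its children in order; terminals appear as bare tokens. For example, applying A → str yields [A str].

T
A → T
( T ) → T
( A ) → T
( b ) → T
( b ) → A → T
( b ) → str → T
( b ) → str → A
( b ) → str → unit

[T [A ( [T [A b]] )] → [T [A str] → [T [A unit]]]]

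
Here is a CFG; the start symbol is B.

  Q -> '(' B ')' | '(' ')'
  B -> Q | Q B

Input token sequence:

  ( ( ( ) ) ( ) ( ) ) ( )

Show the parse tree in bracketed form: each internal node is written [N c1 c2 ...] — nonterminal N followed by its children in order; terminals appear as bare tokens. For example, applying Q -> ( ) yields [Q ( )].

B
Q B
( B ) B
( Q B ) B
( ( B ) B ) B
( ( Q ) B ) B
( ( ( ) ) B ) B
( ( ( ) ) Q B ) B
( ( ( ) ) ( ) B ) B
( ( ( ) ) ( ) Q ) B
( ( ( ) ) ( ) ( ) ) B
( ( ( ) ) ( ) ( ) ) Q
( ( ( ) ) ( ) ( ) ) ( )

[B [Q ( [B [Q ( [B [Q ( )]] )] [B [Q ( )] [B [Q ( )]]]] )] [B [Q ( )]]]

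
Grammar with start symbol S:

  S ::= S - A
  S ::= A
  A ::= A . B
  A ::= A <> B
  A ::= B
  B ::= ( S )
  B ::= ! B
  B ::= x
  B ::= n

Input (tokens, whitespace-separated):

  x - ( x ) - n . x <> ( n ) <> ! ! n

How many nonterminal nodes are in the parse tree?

23

[S [S [S [A [B x]]] - [A [B ( [S [A [B x]]] )]]] - [A [A [A [A [B n]] . [B x]] <> [B ( [S [A [B n]]] )]] <> [B ! [B ! [B n]]]]]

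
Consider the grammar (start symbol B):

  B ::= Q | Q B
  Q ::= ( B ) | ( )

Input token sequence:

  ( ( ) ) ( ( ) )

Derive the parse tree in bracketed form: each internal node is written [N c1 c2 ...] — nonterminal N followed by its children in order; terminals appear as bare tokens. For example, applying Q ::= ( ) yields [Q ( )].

B
Q B
( B ) B
( Q ) B
( ( ) ) B
( ( ) ) Q
( ( ) ) ( B )
( ( ) ) ( Q )
( ( ) ) ( ( ) )

[B [Q ( [B [Q ( )]] )] [B [Q ( [B [Q ( )]] )]]]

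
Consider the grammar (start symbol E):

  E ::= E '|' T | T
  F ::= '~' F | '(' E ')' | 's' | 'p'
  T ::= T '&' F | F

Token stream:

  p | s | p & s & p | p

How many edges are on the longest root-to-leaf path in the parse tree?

6

[E [E [E [E [T [F p]]] | [T [F s]]] | [T [T [T [F p]] & [F s]] & [F p]]] | [T [F p]]]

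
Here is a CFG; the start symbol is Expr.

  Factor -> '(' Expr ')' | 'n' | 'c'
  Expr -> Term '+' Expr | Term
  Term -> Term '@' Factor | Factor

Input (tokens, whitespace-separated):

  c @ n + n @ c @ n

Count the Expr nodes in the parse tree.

[Expr [Term [Term [Factor c]] @ [Factor n]] + [Expr [Term [Term [Term [Factor n]] @ [Factor c]] @ [Factor n]]]]

2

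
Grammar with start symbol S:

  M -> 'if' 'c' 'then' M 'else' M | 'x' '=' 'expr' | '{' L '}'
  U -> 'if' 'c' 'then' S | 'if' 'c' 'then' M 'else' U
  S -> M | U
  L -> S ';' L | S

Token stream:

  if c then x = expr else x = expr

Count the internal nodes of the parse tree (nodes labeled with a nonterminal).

[S [M if c then [M x = expr] else [M x = expr]]]

4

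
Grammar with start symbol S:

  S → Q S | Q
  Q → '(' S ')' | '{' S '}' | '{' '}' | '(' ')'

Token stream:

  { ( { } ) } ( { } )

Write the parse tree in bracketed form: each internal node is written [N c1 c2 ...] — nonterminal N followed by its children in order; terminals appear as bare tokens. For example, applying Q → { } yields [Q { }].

[S [Q { [S [Q ( [S [Q { }]] )]] }] [S [Q ( [S [Q { }]] )]]]

S
Q S
{ S } S
{ Q } S
{ ( S ) } S
{ ( Q ) } S
{ ( { } ) } S
{ ( { } ) } Q
{ ( { } ) } ( S )
{ ( { } ) } ( Q )
{ ( { } ) } ( { } )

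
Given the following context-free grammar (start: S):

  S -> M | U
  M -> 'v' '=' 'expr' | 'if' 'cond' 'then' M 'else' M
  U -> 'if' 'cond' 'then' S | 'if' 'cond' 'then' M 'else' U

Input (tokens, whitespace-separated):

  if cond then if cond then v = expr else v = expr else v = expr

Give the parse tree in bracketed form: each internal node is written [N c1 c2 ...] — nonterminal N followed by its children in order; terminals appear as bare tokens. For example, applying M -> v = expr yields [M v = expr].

S
M
if cond then M else M
if cond then if cond then M else M else M
if cond then if cond then v = expr else M else M
if cond then if cond then v = expr else v = expr else M
if cond then if cond then v = expr else v = expr else v = expr

[S [M if cond then [M if cond then [M v = expr] else [M v = expr]] else [M v = expr]]]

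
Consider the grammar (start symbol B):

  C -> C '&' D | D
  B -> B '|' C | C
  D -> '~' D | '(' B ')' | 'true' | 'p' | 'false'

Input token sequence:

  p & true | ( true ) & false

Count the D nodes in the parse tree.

5

[B [B [C [C [D p]] & [D true]]] | [C [C [D ( [B [C [D true]]] )]] & [D false]]]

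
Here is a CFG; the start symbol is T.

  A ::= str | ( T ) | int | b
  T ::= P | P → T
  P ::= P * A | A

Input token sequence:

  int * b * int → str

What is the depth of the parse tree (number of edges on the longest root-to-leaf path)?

[T [P [P [P [A int]] * [A b]] * [A int]] → [T [P [A str]]]]

5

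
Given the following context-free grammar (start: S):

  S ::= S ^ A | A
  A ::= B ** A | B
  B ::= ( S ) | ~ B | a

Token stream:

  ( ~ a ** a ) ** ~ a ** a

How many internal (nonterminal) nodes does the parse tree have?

14

[S [A [B ( [S [A [B ~ [B a]] ** [A [B a]]]] )] ** [A [B ~ [B a]] ** [A [B a]]]]]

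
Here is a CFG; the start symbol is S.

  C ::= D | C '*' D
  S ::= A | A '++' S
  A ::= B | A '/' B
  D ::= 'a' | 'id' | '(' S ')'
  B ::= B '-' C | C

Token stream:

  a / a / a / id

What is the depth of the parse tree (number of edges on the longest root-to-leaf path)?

[S [A [A [A [A [B [C [D a]]]] / [B [C [D a]]]] / [B [C [D a]]]] / [B [C [D id]]]]]

8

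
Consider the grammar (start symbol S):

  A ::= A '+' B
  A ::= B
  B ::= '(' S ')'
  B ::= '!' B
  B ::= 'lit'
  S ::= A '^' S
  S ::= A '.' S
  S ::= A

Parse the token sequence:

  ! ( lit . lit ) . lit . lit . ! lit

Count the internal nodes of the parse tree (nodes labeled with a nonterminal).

[S [A [B ! [B ( [S [A [B lit]] . [S [A [B lit]]]] )]]] . [S [A [B lit]] . [S [A [B lit]] . [S [A [B ! [B lit]]]]]]]

20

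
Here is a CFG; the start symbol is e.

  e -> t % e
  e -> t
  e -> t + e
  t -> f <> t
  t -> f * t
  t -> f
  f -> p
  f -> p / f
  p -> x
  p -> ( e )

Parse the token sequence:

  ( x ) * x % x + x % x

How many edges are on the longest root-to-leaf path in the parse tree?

[e [t [f [p ( [e [t [f [p x]]]] )]] * [t [f [p x]]]] % [e [t [f [p x]]] + [e [t [f [p x]]] % [e [t [f [p x]]]]]]]

8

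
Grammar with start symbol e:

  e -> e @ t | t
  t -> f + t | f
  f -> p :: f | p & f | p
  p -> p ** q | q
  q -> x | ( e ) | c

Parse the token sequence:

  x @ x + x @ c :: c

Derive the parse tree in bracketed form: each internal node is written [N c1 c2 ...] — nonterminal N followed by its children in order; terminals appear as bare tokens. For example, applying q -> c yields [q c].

[e [e [e [t [f [p [q x]]]]] @ [t [f [p [q x]]] + [t [f [p [q x]]]]]] @ [t [f [p [q c]] :: [f [p [q c]]]]]]

e
e @ t
e @ t @ t
t @ t @ t
f @ t @ t
p @ t @ t
q @ t @ t
x @ t @ t
x @ f + t @ t
x @ p + t @ t
x @ q + t @ t
x @ x + t @ t
x @ x + f @ t
x @ x + p @ t
x @ x + q @ t
x @ x + x @ t
x @ x + x @ f
x @ x + x @ p :: f
x @ x + x @ q :: f
x @ x + x @ c :: f
x @ x + x @ c :: p
x @ x + x @ c :: q
x @ x + x @ c :: c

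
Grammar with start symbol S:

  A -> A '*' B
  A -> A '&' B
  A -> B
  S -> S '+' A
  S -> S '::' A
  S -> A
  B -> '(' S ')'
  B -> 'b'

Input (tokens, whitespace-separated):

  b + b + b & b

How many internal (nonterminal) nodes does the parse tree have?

[S [S [S [A [B b]]] + [A [B b]]] + [A [A [B b]] & [B b]]]

11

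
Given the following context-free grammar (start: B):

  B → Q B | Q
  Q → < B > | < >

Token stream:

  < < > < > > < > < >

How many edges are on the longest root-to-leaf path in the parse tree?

[B [Q < [B [Q < >] [B [Q < >]]] >] [B [Q < >] [B [Q < >]]]]

5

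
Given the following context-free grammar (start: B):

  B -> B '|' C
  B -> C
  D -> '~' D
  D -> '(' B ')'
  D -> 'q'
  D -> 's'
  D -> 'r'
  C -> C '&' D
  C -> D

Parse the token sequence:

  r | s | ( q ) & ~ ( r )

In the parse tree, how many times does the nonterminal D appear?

7

[B [B [B [C [D r]]] | [C [D s]]] | [C [C [D ( [B [C [D q]]] )]] & [D ~ [D ( [B [C [D r]]] )]]]]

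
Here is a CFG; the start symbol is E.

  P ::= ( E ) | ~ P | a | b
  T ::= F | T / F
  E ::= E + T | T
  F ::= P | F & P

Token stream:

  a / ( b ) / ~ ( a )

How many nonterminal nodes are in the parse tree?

[E [T [T [T [F [P a]]] / [F [P ( [E [T [F [P b]]]] )]]] / [F [P ~ [P ( [E [T [F [P a]]]] )]]]]]

19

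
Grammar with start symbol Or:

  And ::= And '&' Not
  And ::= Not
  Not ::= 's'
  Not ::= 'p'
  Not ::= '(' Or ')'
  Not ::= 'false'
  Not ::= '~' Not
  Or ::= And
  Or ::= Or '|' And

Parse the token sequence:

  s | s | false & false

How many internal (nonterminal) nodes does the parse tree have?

11

[Or [Or [Or [And [Not s]]] | [And [Not s]]] | [And [And [Not false]] & [Not false]]]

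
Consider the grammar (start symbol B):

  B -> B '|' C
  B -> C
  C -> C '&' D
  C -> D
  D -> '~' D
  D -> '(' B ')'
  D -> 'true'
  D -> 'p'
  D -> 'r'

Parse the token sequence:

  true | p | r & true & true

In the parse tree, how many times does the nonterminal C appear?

[B [B [B [C [D true]]] | [C [D p]]] | [C [C [C [D r]] & [D true]] & [D true]]]

5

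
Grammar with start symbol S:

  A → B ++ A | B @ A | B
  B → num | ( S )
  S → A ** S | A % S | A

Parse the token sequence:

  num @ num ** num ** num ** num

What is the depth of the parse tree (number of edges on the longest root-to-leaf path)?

[S [A [B num] @ [A [B num]]] ** [S [A [B num]] ** [S [A [B num]] ** [S [A [B num]]]]]]

6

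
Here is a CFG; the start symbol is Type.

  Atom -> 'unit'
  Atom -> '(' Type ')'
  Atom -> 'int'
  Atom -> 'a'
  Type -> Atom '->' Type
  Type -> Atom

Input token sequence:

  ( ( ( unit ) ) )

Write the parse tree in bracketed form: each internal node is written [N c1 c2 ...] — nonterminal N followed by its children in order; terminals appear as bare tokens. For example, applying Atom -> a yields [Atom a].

Type
Atom
( Type )
( Atom )
( ( Type ) )
( ( Atom ) )
( ( ( Type ) ) )
( ( ( Atom ) ) )
( ( ( unit ) ) )

[Type [Atom ( [Type [Atom ( [Type [Atom ( [Type [Atom unit]] )]] )]] )]]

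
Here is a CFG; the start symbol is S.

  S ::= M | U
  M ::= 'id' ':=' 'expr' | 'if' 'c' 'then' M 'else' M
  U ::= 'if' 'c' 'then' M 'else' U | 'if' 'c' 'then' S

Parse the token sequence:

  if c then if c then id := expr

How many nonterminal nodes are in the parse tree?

[S [U if c then [S [U if c then [S [M id := expr]]]]]]

6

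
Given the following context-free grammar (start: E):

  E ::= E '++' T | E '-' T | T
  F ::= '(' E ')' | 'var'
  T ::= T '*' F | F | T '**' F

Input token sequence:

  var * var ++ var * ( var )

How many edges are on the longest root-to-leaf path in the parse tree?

6

[E [E [T [T [F var]] * [F var]]] ++ [T [T [F var]] * [F ( [E [T [F var]]] )]]]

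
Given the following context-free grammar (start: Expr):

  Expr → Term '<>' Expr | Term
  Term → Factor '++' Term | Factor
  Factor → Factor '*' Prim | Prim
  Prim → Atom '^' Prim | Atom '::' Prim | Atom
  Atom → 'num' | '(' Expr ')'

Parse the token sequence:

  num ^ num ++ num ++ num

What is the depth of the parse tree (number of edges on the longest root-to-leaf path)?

[Expr [Term [Factor [Prim [Atom num] ^ [Prim [Atom num]]]] ++ [Term [Factor [Prim [Atom num]]] ++ [Term [Factor [Prim [Atom num]]]]]]]

7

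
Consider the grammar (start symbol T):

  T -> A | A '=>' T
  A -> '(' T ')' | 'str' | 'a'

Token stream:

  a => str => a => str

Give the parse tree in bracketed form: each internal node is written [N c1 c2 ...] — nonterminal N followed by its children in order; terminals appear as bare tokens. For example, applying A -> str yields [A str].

[T [A a] => [T [A str] => [T [A a] => [T [A str]]]]]

T
A => T
a => T
a => A => T
a => str => T
a => str => A => T
a => str => a => T
a => str => a => A
a => str => a => str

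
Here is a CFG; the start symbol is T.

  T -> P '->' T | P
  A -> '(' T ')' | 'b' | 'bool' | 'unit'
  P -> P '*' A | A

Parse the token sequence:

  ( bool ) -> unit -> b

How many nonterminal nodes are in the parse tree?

[T [P [A ( [T [P [A bool]]] )]] -> [T [P [A unit]] -> [T [P [A b]]]]]

12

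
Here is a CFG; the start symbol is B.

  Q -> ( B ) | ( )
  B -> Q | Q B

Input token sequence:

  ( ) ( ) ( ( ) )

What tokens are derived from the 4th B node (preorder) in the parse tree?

[B [Q ( )] [B [Q ( )] [B [Q ( [B [Q ( )]] )]]]]

( )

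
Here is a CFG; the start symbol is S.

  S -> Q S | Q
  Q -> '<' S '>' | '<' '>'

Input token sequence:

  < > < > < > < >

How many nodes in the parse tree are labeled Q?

[S [Q < >] [S [Q < >] [S [Q < >] [S [Q < >]]]]]

4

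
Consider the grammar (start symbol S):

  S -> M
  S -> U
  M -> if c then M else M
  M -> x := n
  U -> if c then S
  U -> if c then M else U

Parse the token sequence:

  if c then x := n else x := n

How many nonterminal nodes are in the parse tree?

4

[S [M if c then [M x := n] else [M x := n]]]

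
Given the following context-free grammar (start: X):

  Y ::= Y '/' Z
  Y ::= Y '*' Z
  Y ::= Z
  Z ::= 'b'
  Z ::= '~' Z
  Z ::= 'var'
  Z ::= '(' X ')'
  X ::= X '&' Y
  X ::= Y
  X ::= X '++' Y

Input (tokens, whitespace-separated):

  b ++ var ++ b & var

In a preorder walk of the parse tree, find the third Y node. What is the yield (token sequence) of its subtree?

b

[X [X [X [X [Y [Z b]]] ++ [Y [Z var]]] ++ [Y [Z b]]] & [Y [Z var]]]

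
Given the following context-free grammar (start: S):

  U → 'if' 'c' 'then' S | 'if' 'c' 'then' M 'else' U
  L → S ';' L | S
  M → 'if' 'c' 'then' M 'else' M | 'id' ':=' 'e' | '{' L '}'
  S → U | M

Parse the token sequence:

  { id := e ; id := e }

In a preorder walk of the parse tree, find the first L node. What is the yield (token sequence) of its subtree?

[S [M { [L [S [M id := e]] ; [L [S [M id := e]]]] }]]

id := e ; id := e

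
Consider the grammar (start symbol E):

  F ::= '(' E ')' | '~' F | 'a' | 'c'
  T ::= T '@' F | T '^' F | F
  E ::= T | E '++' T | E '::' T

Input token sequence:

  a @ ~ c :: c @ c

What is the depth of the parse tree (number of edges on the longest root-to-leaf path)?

[E [E [T [T [F a]] @ [F ~ [F c]]]] :: [T [T [F c]] @ [F c]]]

5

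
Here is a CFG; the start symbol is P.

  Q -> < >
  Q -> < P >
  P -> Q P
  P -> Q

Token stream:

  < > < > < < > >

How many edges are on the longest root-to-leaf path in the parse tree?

[P [Q < >] [P [Q < >] [P [Q < [P [Q < >]] >]]]]

6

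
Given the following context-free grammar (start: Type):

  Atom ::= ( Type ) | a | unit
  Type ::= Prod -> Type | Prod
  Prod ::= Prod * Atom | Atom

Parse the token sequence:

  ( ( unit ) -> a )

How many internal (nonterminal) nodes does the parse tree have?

[Type [Prod [Atom ( [Type [Prod [Atom ( [Type [Prod [Atom unit]]] )]] -> [Type [Prod [Atom a]]]] )]]]

12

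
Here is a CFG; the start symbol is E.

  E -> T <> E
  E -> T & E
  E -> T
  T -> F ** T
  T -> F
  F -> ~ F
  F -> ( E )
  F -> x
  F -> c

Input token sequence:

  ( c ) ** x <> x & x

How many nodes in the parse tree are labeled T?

5

[E [T [F ( [E [T [F c]]] )] ** [T [F x]]] <> [E [T [F x]] & [E [T [F x]]]]]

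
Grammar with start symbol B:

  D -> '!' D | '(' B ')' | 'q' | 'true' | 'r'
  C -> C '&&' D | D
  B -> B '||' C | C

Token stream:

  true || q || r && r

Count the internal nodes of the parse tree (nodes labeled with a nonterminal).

11

[B [B [B [C [D true]]] || [C [D q]]] || [C [C [D r]] && [D r]]]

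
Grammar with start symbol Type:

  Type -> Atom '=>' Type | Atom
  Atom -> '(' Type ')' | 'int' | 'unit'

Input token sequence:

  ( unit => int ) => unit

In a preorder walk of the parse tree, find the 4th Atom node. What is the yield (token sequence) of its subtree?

unit

[Type [Atom ( [Type [Atom unit] => [Type [Atom int]]] )] => [Type [Atom unit]]]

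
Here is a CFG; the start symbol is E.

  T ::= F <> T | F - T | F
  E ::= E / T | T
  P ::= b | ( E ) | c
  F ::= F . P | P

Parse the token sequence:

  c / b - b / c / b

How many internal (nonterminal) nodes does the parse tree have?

[E [E [E [E [T [F [P c]]]] / [T [F [P b]] - [T [F [P b]]]]] / [T [F [P c]]]] / [T [F [P b]]]]

19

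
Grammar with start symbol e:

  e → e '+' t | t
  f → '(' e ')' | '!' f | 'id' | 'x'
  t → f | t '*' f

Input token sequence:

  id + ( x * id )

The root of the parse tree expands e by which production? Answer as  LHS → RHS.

e → e '+' t

[e [e [t [f id]]] + [t [f ( [e [t [t [f x]] * [f id]]] )]]]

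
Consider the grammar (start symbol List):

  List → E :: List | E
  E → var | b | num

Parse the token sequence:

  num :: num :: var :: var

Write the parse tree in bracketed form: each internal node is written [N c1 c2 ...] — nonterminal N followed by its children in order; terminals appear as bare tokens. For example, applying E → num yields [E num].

[List [E num] :: [List [E num] :: [List [E var] :: [List [E var]]]]]

List
E :: List
num :: List
num :: E :: List
num :: num :: List
num :: num :: E :: List
num :: num :: var :: List
num :: num :: var :: E
num :: num :: var :: var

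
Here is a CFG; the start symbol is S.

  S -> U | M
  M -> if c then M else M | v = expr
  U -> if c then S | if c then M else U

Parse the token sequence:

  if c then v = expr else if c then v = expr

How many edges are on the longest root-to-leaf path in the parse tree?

[S [U if c then [M v = expr] else [U if c then [S [M v = expr]]]]]

5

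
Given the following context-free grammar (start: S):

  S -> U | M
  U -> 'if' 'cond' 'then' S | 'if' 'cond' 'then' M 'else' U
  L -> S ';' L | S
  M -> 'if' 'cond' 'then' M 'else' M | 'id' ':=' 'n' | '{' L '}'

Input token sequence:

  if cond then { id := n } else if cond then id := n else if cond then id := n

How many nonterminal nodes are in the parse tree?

[S [U if cond then [M { [L [S [M id := n]]] }] else [U if cond then [M id := n] else [U if cond then [S [M id := n]]]]]]

11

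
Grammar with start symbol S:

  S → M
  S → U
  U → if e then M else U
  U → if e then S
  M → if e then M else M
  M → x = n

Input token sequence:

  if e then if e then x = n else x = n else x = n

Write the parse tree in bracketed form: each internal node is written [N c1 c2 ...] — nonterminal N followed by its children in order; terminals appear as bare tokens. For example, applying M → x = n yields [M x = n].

S
M
if e then M else M
if e then if e then M else M else M
if e then if e then x = n else M else M
if e then if e then x = n else x = n else M
if e then if e then x = n else x = n else x = n

[S [M if e then [M if e then [M x = n] else [M x = n]] else [M x = n]]]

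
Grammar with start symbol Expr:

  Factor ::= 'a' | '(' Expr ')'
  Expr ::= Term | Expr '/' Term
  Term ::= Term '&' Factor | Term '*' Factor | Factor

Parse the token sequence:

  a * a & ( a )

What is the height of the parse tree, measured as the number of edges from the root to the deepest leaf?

[Expr [Term [Term [Term [Factor a]] * [Factor a]] & [Factor ( [Expr [Term [Factor a]]] )]]]

6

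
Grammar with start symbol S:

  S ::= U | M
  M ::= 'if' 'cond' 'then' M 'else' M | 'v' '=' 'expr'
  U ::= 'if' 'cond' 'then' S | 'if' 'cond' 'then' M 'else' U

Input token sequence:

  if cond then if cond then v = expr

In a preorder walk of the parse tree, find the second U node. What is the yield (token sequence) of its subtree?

if cond then v = expr

[S [U if cond then [S [U if cond then [S [M v = expr]]]]]]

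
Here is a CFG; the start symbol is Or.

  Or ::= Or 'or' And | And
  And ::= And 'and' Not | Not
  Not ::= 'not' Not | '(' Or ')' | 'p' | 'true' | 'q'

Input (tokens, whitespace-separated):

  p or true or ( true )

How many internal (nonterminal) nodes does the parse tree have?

12

[Or [Or [Or [And [Not p]]] or [And [Not true]]] or [And [Not ( [Or [And [Not true]]] )]]]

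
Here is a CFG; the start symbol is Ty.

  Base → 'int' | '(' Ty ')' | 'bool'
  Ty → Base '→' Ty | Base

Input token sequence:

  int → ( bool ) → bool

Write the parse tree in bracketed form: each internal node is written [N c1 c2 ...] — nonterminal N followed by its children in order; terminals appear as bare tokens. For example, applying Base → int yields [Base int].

[Ty [Base int] → [Ty [Base ( [Ty [Base bool]] )] → [Ty [Base bool]]]]

Ty
Base → Ty
int → Ty
int → Base → Ty
int → ( Ty ) → Ty
int → ( Base ) → Ty
int → ( bool ) → Ty
int → ( bool ) → Base
int → ( bool ) → bool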